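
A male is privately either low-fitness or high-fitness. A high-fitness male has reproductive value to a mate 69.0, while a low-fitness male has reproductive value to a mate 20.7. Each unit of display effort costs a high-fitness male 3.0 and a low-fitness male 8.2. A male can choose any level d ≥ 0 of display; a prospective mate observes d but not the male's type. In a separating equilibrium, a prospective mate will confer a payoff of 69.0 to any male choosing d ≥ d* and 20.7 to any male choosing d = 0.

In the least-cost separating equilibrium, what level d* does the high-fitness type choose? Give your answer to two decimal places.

5.89

A low-fitness male choosing d = 0 receives 20.7.
Imitating at d* instead would pay 69.0 at cost 8.2·d*, netting 69.0 − 8.2·d*.
Indifference: 20.7 = 69.0 − 8.2·d*, so d* = (69.0 − 20.7) / 8.2 ≈ 5.89.
At d* the low-fitness type's incentive constraint just binds; the high-fitness type strictly prefers d* since its per-unit cost is lower.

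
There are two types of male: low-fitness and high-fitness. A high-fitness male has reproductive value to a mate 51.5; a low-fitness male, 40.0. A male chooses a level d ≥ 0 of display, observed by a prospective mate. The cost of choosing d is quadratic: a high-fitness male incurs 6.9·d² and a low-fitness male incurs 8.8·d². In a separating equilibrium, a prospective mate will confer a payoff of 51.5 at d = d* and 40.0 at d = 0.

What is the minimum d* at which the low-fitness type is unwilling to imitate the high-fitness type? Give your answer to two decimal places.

The low-fitness type at d = 0 receives 40.0; imitating at d* yields 51.5 − 8.8·d*².
Indifference: 40.0 = 51.5 − 8.8·d*², so d*² = (51.5 − 40.0) / 8.8 ≈ 1.3068.
d* = √1.3068 ≈ 1.14.

1.14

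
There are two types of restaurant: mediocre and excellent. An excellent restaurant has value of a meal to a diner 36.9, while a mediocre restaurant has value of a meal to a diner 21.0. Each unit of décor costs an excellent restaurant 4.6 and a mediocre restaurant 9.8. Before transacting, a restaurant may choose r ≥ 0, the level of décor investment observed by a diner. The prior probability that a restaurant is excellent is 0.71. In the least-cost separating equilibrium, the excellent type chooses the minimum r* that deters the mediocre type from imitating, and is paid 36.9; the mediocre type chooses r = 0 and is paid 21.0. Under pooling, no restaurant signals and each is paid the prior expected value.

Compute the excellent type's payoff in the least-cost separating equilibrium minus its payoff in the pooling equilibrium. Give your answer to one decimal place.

Least-cost separating signal: r* solves 21.0 = 36.9 − 9.8·r*, so r* = (36.9 − 21.0)/9.8 ≈ 1.6224.
Excellent type's separating payoff: 36.9 − 4.6 × r* = 36.9 − 4.6 × (36.9 − 21.0)/9.8 = 36.9 − 73.14/9.8 ≈ 29.437.
Pooling payoff: 0.71 × 36.9 + 0.29 × 21.0 = 32.289.
Difference: 29.437 − 32.289 = -2.852, i.e. -2.9 to one decimal place.
The excellent type would prefer the pooling outcome.

-2.9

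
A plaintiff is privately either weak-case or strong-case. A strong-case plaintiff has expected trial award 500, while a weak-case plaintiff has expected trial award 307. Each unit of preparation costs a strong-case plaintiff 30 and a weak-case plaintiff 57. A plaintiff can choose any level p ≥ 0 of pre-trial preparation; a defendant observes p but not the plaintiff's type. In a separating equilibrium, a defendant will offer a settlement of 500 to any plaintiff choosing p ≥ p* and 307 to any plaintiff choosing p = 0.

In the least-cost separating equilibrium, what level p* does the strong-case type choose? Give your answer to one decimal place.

3.4

A weak-case plaintiff choosing p = 0 receives 307.
Imitating at p* instead would pay 500 at cost 57·p*, netting 500 − 57·p*.
Indifference: 307 = 500 − 57·p*, so p* = (500 − 307) / 57 ≈ 3.4.
This is the weak-case type's binding incentive-compatibility constraint; any p ≥ 3.4 sustains separation on that side.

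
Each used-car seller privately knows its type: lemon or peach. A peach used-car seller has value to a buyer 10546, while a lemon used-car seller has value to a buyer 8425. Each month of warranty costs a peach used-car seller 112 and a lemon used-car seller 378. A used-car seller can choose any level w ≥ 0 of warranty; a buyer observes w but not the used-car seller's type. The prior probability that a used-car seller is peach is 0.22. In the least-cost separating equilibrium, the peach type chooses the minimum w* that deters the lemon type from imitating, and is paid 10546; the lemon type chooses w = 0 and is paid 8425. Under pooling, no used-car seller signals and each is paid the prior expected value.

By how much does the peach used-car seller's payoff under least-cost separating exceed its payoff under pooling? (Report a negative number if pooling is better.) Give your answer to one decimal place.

Least-cost separating signal: w* solves 8425 = 10546 − 378·w*, so w* = (10546 − 8425)/378 ≈ 5.6111.
Peach type's separating payoff: 10546 − 112 × w* = 10546 − 112 × (10546 − 8425)/378 = 10546 − 237552/378 ≈ 9917.556.
Pooling payoff: 0.22 × 10546 + 0.78 × 8425 = 8891.62.
Difference: 9917.556 − 8891.62 = 1025.936, i.e. 1025.9 to one decimal place.
The peach type prefers to separate.

1025.9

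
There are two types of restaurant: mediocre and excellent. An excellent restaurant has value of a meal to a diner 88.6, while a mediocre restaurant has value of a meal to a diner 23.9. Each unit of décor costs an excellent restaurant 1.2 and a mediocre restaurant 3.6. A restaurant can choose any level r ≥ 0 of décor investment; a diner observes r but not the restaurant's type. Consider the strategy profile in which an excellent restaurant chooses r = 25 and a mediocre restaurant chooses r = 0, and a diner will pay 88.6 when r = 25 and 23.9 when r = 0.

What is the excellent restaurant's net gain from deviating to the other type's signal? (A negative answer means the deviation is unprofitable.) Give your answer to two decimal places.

Playing r = 25 the excellent restaurant receives 88.6 − 1.2 × 25 = 58.6.
Deviating to r = 0 yields 23.9 instead.
Gain from deviating: 23.9 − 58.6 = -34.70.
The gain is negative, so the excellent type's incentive-compatibility constraint is satisfied.

-34.70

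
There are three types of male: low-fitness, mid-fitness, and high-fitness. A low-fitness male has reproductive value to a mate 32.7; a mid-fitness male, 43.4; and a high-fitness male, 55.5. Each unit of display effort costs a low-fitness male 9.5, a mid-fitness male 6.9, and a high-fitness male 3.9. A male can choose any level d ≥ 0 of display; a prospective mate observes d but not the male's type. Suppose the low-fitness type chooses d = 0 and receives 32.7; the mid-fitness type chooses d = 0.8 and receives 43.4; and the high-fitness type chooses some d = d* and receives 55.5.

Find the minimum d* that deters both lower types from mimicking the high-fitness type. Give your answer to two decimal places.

Mid-fitness type (on-path payoff 43.4 − 6.9×0.8 = 37.88) won't mimic when 37.88 ≥ 55.5 − 6.9·d*, i.e. d* ≥ 2.55.
Low-fitness type (on-path payoff 32.7) won't mimic when 32.7 ≥ 55.5 − 9.5·d*, i.e. d* ≥ 2.40.
Both must hold, so d* = max(2.40, 2.55) = 2.55. The mid-fitness type's constraint binds.

2.55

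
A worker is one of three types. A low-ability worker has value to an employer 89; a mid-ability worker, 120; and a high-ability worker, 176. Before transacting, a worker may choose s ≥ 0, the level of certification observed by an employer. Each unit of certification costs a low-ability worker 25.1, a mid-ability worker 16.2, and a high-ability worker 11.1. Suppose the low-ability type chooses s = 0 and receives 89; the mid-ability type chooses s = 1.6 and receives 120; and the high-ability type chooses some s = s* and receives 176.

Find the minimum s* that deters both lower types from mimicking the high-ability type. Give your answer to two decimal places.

Low-ability type (on-path payoff 89) won't mimic when 89 ≥ 176 − 25.1·s*, i.e. s* ≥ 3.47.
Mid-ability type (on-path payoff 120 − 16.2×1.6 = 94.08) won't mimic when 94.08 ≥ 176 − 16.2·s*, i.e. s* ≥ 5.06.
Both must hold, so s* = max(3.47, 5.06) = 5.06. The mid-ability type's constraint binds.

5.06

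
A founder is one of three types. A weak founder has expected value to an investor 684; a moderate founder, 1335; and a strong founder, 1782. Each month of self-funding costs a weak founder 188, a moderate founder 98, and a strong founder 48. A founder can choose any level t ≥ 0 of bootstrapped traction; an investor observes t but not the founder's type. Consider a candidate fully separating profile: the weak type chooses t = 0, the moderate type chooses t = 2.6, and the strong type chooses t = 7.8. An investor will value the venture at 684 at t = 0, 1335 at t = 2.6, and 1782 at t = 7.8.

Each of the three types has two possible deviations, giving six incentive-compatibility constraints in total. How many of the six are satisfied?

Strong (own payoff 1782 − 48×7.8 = 1407.6): to t=0 gives 684 → no gain ✓; to t=2.6 gives 1335 − 48×2.6 = 1210.2 → no gain ✓.
Weak (own payoff 684): to t=2.6 gives 1335 − 188×2.6 = 846.2 → profitable ✗; to t=7.8 gives 1782 − 188×7.8 = 315.6 → no gain ✓.
Moderate (own payoff 1335 − 98×2.6 = 1080.2): to t=0 gives 684 → no gain ✓; to t=7.8 gives 1782 − 98×7.8 = 1017.6 → no gain ✓.
5 of the 6 constraints hold; not an equilibrium.

5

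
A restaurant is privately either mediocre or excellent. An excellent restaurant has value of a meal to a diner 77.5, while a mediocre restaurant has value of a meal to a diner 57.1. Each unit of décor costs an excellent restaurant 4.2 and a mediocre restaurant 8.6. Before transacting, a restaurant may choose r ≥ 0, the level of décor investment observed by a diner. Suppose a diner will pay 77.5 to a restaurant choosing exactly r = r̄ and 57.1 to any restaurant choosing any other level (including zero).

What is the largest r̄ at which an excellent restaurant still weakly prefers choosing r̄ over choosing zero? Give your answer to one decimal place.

4.9

Choosing r̄ yields the excellent type 77.5 − 4.2·r̄; choosing zero yields 57.1.
The excellent type is indifferent at 77.5 − 4.2·r̄ = 57.1, i.e. r̄ = (77.5 − 57.1) / 4.2 ≈ 4.9.
For any r̄ above 4.9 the excellent type would rather pool at zero, so separation collapses.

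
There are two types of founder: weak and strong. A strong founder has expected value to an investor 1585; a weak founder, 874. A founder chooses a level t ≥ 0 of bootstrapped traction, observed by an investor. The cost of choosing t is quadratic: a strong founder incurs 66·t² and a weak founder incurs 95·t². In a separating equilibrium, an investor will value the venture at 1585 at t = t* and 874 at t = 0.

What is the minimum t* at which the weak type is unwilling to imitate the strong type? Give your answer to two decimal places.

The weak type at t = 0 receives 874; imitating at t* yields 1585 − 95·t*².
Indifference: 874 = 1585 − 95·t*², so t*² = (1585 − 874) / 95 ≈ 7.4842.
t* = √7.4842 ≈ 2.74.

2.74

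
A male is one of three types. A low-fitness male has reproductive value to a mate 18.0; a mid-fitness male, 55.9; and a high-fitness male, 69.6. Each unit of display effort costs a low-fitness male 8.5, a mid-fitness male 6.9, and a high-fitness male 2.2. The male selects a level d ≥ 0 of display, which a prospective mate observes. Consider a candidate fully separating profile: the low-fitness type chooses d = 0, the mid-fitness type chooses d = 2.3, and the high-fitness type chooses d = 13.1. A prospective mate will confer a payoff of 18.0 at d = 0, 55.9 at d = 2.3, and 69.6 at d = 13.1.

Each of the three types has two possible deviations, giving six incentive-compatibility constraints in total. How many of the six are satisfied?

4

Low-fitness (own payoff 18.0): to d=2.3 gives 55.9 − 8.5×2.3 = 36.35 → profitable ✗; to d=13.1 gives 69.6 − 8.5×13.1 = -41.75 → no gain ✓.
High-fitness (own payoff 69.6 − 2.2×13.1 = 40.78): to d=0 gives 18.0 → no gain ✓; to d=2.3 gives 55.9 − 2.2×2.3 = 50.84 → profitable ✗.
Mid-fitness (own payoff 55.9 − 6.9×2.3 = 40.03): to d=0 gives 18.0 → no gain ✓; to d=13.1 gives 69.6 − 6.9×13.1 = -20.79 → no gain ✓.
4 of the 6 constraints hold; not an equilibrium.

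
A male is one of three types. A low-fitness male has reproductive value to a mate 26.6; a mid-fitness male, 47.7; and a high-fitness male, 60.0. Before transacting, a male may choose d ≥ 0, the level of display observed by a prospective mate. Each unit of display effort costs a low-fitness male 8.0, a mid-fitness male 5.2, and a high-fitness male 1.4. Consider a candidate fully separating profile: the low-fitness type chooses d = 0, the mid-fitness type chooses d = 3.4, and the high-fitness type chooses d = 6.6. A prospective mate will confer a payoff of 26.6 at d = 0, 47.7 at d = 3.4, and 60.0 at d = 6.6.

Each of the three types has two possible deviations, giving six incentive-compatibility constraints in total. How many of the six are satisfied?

6

High-fitness (own payoff 60.0 − 1.4×6.6 = 50.76): to d=0 gives 26.6 → no gain ✓; to d=3.4 gives 47.7 − 1.4×3.4 = 42.94 → no gain ✓.
Low-fitness (own payoff 26.6): to d=3.4 gives 47.7 − 8.0×3.4 = 20.5 → no gain ✓; to d=6.6 gives 60.0 − 8.0×6.6 = 7.2 → no gain ✓.
Mid-fitness (own payoff 47.7 − 5.2×3.4 = 30.02): to d=0 gives 26.6 → no gain ✓; to d=6.6 gives 60.0 − 5.2×6.6 = 25.68 → no gain ✓.
6 of the 6 constraints hold; this profile is a separating equilibrium.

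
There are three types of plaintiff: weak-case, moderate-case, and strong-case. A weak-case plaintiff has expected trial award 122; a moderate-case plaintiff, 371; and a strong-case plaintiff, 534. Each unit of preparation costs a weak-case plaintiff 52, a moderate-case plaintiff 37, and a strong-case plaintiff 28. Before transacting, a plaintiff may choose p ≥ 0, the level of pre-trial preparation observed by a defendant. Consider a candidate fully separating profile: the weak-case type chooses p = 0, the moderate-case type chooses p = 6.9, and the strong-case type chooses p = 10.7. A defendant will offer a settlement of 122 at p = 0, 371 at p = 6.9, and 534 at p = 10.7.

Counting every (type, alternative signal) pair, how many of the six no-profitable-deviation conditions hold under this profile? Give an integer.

Weak-case (own payoff 122): to p=6.9 gives 371 − 52×6.9 = 12.2 → no gain ✓; to p=10.7 gives 534 − 52×10.7 = -22.4 → no gain ✓.
Moderate-case (own payoff 371 − 37×6.9 = 115.7): to p=0 gives 122 → profitable ✗; to p=10.7 gives 534 − 37×10.7 = 138.1 → profitable ✗.
Strong-case (own payoff 534 − 28×10.7 = 234.4): to p=0 gives 122 → no gain ✓; to p=6.9 gives 371 − 28×6.9 = 177.8 → no gain ✓.
4 of the 6 constraints hold; not an equilibrium.

4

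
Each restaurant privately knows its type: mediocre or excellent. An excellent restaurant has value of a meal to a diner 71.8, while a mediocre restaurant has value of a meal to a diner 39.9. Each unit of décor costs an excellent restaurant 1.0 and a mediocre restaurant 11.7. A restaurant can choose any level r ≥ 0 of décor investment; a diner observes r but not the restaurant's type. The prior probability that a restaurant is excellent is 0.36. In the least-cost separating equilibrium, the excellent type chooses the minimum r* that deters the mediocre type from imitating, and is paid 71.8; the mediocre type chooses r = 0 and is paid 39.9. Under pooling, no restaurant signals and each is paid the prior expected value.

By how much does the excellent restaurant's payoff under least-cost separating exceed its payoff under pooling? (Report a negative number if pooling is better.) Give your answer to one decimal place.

17.7

Least-cost separating signal: r* solves 39.9 = 71.8 − 11.7·r*, so r* = (71.8 − 39.9)/11.7 ≈ 2.7265.
Excellent type's separating payoff: 71.8 − 1.0 × r* = 71.8 − 1.0 × (71.8 − 39.9)/11.7 = 71.8 − 31.9/11.7 ≈ 69.074.
Pooling payoff: 0.36 × 71.8 + 0.64 × 39.9 = 51.384.
Difference: 69.074 − 51.384 = 17.69, i.e. 17.7 to one decimal place.
The excellent type prefers to separate.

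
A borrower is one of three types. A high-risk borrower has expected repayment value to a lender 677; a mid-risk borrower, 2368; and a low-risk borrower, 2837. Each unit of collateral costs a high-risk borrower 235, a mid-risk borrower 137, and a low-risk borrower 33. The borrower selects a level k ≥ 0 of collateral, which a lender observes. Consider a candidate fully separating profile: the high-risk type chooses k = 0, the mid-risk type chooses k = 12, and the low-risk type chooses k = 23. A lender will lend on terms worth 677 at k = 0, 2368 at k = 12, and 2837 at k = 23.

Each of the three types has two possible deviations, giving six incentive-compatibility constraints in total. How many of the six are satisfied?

6

Low-risk (own payoff 2837 − 33×23 = 2078): to k=0 gives 677 → no gain ✓; to k=12 gives 2368 − 33×12 = 1972 → no gain ✓.
Mid-risk (own payoff 2368 − 137×12 = 724): to k=0 gives 677 → no gain ✓; to k=23 gives 2837 − 137×23 = -314 → no gain ✓.
High-risk (own payoff 677): to k=12 gives 2368 − 235×12 = -452 → no gain ✓; to k=23 gives 2837 − 235×23 = -2568 → no gain ✓.
6 of the 6 constraints hold; this profile is a separating equilibrium.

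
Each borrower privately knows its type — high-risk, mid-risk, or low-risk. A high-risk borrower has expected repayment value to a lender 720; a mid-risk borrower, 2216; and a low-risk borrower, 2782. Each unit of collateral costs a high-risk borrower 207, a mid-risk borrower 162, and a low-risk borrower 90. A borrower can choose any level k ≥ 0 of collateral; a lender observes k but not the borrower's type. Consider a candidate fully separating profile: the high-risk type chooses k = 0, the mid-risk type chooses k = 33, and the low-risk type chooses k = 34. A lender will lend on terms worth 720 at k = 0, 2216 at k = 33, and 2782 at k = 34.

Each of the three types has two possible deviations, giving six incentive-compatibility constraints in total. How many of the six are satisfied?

High-risk (own payoff 720): to k=33 gives 2216 − 207×33 = -4615 → no gain ✓; to k=34 gives 2782 − 207×34 = -4256 → no gain ✓.
Mid-risk (own payoff 2216 − 162×33 = -3130): to k=0 gives 720 → profitable ✗; to k=34 gives 2782 − 162×34 = -2726 → profitable ✗.
Low-risk (own payoff 2782 − 90×34 = -278): to k=0 gives 720 → profitable ✗; to k=33 gives 2216 − 90×33 = -754 → no gain ✓.
3 of the 6 constraints hold; not an equilibrium.

3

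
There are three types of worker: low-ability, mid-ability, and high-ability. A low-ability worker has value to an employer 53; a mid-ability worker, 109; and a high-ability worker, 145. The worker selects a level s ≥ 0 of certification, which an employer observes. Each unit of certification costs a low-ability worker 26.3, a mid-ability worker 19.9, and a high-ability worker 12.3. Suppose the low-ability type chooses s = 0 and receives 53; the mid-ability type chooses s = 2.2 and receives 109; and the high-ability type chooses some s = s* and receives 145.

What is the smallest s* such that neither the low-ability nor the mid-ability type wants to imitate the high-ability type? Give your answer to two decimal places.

4.01

Mid-ability type (on-path payoff 109 − 19.9×2.2 = 65.22) won't mimic when 65.22 ≥ 145 − 19.9·s*, i.e. s* ≥ 4.01.
Low-ability type (on-path payoff 53) won't mimic when 53 ≥ 145 − 26.3·s*, i.e. s* ≥ 3.50.
Both must hold, so s* = max(3.50, 4.01) = 4.01. The mid-ability type's constraint binds.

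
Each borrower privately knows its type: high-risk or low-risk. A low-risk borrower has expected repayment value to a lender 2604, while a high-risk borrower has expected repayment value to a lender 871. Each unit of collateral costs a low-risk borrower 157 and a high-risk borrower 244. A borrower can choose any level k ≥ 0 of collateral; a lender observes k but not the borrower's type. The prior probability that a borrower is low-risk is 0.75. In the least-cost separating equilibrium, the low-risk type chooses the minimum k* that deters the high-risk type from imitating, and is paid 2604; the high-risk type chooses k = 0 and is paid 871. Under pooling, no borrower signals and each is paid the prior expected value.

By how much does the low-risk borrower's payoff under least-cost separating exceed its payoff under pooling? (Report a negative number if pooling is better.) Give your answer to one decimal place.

Least-cost separating signal: k* solves 871 = 2604 − 244·k*, so k* = (2604 − 871)/244 ≈ 7.1025.
Low-risk type's separating payoff: 2604 − 157 × k* = 2604 − 157 × (2604 − 871)/244 = 2604 − 272081/244 ≈ 1488.914.
Pooling payoff: 0.75 × 2604 + 0.25 × 871 = 2170.75.
Difference: 1488.914 − 2170.75 = -681.836, i.e. -681.8 to one decimal place.
The low-risk type would prefer the pooling outcome.

-681.8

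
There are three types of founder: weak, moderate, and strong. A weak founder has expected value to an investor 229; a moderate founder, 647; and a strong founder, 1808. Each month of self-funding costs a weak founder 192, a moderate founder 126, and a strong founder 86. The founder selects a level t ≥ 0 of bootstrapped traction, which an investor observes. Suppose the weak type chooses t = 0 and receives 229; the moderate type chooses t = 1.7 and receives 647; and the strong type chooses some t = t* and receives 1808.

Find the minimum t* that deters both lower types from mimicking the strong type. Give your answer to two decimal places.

10.91

Moderate type (on-path payoff 647 − 126×1.7 = 432.8) won't mimic when 432.8 ≥ 1808 − 126·t*, i.e. t* ≥ 10.91.
Weak type (on-path payoff 229) won't mimic when 229 ≥ 1808 − 192·t*, i.e. t* ≥ 8.22.
Both must hold, so t* = max(8.22, 10.91) = 10.91. The moderate type's constraint binds.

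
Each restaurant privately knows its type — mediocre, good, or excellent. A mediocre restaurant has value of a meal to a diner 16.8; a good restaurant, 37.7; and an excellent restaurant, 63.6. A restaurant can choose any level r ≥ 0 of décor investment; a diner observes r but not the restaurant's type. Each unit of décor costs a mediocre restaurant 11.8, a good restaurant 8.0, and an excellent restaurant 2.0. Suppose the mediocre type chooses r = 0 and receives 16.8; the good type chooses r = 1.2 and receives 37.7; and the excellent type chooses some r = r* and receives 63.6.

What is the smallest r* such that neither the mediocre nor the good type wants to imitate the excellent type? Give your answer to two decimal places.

4.44

Good type (on-path payoff 37.7 − 8.0×1.2 = 28.1) won't mimic when 28.1 ≥ 63.6 − 8.0·r*, i.e. r* ≥ 4.44.
Mediocre type (on-path payoff 16.8) won't mimic when 16.8 ≥ 63.6 − 11.8·r*, i.e. r* ≥ 3.97.
Both must hold, so r* = max(3.97, 4.44) = 4.44. The good type's constraint binds.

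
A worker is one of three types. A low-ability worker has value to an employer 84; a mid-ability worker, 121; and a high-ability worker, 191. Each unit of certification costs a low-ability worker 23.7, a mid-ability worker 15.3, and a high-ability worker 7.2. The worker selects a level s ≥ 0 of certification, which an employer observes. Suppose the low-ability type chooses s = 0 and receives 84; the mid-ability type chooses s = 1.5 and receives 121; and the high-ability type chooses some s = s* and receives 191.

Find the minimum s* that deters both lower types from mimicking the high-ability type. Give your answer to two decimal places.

6.08

Mid-ability type (on-path payoff 121 − 15.3×1.5 = 98.05) won't mimic when 98.05 ≥ 191 − 15.3·s*, i.e. s* ≥ 6.08.
Low-ability type (on-path payoff 84) won't mimic when 84 ≥ 191 − 23.7·s*, i.e. s* ≥ 4.51.
Both must hold, so s* = max(4.51, 6.08) = 6.08. The mid-ability type's constraint binds.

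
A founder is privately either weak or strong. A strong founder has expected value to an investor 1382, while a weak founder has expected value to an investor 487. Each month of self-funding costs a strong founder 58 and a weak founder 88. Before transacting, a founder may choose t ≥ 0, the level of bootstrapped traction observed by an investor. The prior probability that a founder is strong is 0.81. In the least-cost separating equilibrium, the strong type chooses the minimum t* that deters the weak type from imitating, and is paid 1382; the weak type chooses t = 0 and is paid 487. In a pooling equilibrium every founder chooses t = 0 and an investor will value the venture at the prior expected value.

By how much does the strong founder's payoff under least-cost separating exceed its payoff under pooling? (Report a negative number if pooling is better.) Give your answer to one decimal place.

-419.8

Least-cost separating signal: t* solves 487 = 1382 − 88·t*, so t* = (1382 − 487)/88 ≈ 10.1705.
Strong type's separating payoff: 1382 − 58 × t* = 1382 − 58 × (1382 − 487)/88 = 1382 − 51910/88 ≈ 792.114.
Pooling payoff: 0.81 × 1382 + 0.19 × 487 = 1211.95.
Difference: 792.114 − 1211.95 = -419.836, i.e. -419.8 to one decimal place.
The strong type would prefer the pooling outcome.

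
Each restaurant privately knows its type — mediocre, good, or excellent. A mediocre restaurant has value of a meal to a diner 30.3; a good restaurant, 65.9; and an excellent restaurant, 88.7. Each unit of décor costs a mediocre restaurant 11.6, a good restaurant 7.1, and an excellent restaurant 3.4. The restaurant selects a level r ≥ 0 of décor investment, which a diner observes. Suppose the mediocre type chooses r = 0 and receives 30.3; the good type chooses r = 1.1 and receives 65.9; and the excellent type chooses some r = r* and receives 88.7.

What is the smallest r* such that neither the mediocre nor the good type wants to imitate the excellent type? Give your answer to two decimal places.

5.03

Mediocre type (on-path payoff 30.3) won't mimic when 30.3 ≥ 88.7 − 11.6·r*, i.e. r* ≥ 5.03.
Good type (on-path payoff 65.9 − 7.1×1.1 = 58.09) won't mimic when 58.09 ≥ 88.7 − 7.1·r*, i.e. r* ≥ 4.31.
Both must hold, so r* = max(5.03, 4.31) = 5.03. The mediocre type's constraint binds.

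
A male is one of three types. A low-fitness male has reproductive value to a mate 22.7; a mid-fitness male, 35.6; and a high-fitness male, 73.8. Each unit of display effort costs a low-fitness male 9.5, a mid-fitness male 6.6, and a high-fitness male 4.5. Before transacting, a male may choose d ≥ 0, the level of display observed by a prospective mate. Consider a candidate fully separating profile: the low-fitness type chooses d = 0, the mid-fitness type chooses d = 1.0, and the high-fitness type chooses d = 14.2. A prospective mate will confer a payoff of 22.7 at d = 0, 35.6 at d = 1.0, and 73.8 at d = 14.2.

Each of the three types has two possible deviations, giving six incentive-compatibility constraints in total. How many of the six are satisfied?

3

Low-fitness (own payoff 22.7): to d=1.0 gives 35.6 − 9.5×1.0 = 26.1 → profitable ✗; to d=14.2 gives 73.8 − 9.5×14.2 = -61.1 → no gain ✓.
Mid-fitness (own payoff 35.6 − 6.6×1.0 = 29): to d=0 gives 22.7 → no gain ✓; to d=14.2 gives 73.8 − 6.6×14.2 = -19.92 → no gain ✓.
High-fitness (own payoff 73.8 − 4.5×14.2 = 9.9): to d=0 gives 22.7 → profitable ✗; to d=1.0 gives 35.6 − 4.5×1.0 = 31.1 → profitable ✗.
3 of the 6 constraints hold; not an equilibrium.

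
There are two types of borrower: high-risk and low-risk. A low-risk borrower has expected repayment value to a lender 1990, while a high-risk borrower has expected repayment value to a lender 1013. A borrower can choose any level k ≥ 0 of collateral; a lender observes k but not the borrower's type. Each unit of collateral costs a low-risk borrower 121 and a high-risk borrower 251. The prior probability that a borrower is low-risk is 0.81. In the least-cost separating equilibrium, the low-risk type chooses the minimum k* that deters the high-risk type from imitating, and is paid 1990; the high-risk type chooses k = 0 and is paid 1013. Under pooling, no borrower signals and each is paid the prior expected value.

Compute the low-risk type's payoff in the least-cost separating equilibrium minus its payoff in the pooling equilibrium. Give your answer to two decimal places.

Least-cost separating signal: k* solves 1013 = 1990 − 251·k*, so k* = (1990 − 1013)/251 ≈ 3.8924.
Low-risk type's separating payoff: 1990 − 121 × k* = 1990 − 121 × (1990 − 1013)/251 = 1990 − 118217/251 ≈ 1519.0159.
Pooling payoff: 0.81 × 1990 + 0.19 × 1013 = 1804.37.
Difference: 1519.0159 − 1804.37 = -285.3541, i.e. -285.35 to two decimal places.
The low-risk type would prefer the pooling outcome.

-285.35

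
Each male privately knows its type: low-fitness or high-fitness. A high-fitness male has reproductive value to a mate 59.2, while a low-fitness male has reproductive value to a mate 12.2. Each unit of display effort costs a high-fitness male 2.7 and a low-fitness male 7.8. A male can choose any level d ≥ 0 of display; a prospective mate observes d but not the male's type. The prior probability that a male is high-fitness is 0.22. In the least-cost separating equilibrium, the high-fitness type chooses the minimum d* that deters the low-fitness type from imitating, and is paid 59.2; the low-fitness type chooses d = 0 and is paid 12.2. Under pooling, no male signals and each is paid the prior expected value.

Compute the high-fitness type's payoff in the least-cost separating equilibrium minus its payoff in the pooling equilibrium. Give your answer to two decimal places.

Least-cost separating signal: d* solves 12.2 = 59.2 − 7.8·d*, so d* = (59.2 − 12.2)/7.8 ≈ 6.0256.
High-fitness type's separating payoff: 59.2 − 2.7 × d* = 59.2 − 2.7 × (59.2 − 12.2)/7.8 = 59.2 − 126.9/7.8 ≈ 42.9308.
Pooling payoff: 0.22 × 59.2 + 0.78 × 12.2 = 22.54.
Difference: 42.9308 − 22.54 = 20.3908, i.e. 20.39 to two decimal places.
The high-fitness type prefers to separate.

20.39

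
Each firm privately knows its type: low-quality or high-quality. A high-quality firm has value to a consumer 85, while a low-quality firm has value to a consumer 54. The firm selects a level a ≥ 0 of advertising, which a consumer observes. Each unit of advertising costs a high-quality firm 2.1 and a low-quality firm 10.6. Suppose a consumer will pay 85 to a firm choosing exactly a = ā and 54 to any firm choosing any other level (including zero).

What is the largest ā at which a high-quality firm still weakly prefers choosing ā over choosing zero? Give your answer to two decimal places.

Choosing ā yields the high-quality type 85 − 2.1·ā; choosing zero yields 54.
The high-quality type is indifferent at 85 − 2.1·ā = 54, i.e. ā = (85 − 54) / 2.1 ≈ 14.76.
For any ā above 14.76 the high-quality type would rather pool at zero, so separation collapses.

14.76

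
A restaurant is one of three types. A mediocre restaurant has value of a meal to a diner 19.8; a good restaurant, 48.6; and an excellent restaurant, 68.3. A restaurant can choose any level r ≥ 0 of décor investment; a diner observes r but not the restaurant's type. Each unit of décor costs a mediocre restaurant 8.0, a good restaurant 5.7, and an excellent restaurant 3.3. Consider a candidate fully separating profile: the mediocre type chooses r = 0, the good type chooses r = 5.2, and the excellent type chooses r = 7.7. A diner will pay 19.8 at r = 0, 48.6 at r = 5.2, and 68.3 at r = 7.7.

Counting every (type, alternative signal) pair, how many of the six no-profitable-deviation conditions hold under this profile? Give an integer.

4

Good (own payoff 48.6 − 5.7×5.2 = 18.96): to r=0 gives 19.8 → profitable ✗; to r=7.7 gives 68.3 − 5.7×7.7 = 24.41 → profitable ✗.
Excellent (own payoff 68.3 − 3.3×7.7 = 42.89): to r=0 gives 19.8 → no gain ✓; to r=5.2 gives 48.6 − 3.3×5.2 = 31.44 → no gain ✓.
Mediocre (own payoff 19.8): to r=5.2 gives 48.6 − 8.0×5.2 = 7 → no gain ✓; to r=7.7 gives 68.3 − 8.0×7.7 = 6.7 → no gain ✓.
4 of the 6 constraints hold; not an equilibrium.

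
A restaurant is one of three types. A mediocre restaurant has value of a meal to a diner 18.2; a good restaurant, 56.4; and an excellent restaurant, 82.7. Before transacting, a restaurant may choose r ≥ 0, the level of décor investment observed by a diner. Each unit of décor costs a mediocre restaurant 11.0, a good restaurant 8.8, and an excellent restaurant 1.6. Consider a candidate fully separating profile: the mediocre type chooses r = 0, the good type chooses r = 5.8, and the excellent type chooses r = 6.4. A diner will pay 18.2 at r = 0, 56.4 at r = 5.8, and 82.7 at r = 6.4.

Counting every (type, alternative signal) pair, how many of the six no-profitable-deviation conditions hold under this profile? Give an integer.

Good (own payoff 56.4 − 8.8×5.8 = 5.36): to r=0 gives 18.2 → profitable ✗; to r=6.4 gives 82.7 − 8.8×6.4 = 26.38 → profitable ✗.
Mediocre (own payoff 18.2): to r=5.8 gives 56.4 − 11.0×5.8 = -7.4 → no gain ✓; to r=6.4 gives 82.7 − 11.0×6.4 = 12.3 → no gain ✓.
Excellent (own payoff 82.7 − 1.6×6.4 = 72.46): to r=0 gives 18.2 → no gain ✓; to r=5.8 gives 56.4 − 1.6×5.8 = 47.12 → no gain ✓.
4 of the 6 constraints hold; not an equilibrium.

4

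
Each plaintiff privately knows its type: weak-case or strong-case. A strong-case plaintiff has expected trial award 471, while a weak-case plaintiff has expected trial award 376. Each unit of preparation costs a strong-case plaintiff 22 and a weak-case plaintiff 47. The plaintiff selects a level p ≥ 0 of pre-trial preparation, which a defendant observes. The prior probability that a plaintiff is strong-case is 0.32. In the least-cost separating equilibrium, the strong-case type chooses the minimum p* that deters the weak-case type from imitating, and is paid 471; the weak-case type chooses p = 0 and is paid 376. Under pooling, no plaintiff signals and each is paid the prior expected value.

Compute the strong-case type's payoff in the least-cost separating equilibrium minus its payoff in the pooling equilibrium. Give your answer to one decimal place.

20.1

Least-cost separating signal: p* solves 376 = 471 − 47·p*, so p* = (471 − 376)/47 ≈ 2.0213.
Strong-case type's separating payoff: 471 − 22 × p* = 471 − 22 × (471 − 376)/47 = 471 − 2090/47 ≈ 426.532.
Pooling payoff: 0.32 × 471 + 0.68 × 376 = 406.4.
Difference: 426.532 − 406.4 = 20.132, i.e. 20.1 to one decimal place.
The strong-case type prefers to separate.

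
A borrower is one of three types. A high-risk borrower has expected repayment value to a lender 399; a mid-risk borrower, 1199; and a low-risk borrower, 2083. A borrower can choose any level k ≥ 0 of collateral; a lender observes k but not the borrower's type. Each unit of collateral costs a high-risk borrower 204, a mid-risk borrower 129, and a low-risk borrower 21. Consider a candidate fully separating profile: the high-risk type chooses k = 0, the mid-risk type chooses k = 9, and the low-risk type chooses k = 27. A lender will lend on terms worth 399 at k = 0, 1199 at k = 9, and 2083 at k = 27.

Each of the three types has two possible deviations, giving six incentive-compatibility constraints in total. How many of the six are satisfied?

Mid-risk (own payoff 1199 − 129×9 = 38): to k=0 gives 399 → profitable ✗; to k=27 gives 2083 − 129×27 = -1400 → no gain ✓.
High-risk (own payoff 399): to k=9 gives 1199 − 204×9 = -637 → no gain ✓; to k=27 gives 2083 − 204×27 = -3425 → no gain ✓.
Low-risk (own payoff 2083 − 21×27 = 1516): to k=0 gives 399 → no gain ✓; to k=9 gives 1199 − 21×9 = 1010 → no gain ✓.
5 of the 6 constraints hold; not an equilibrium.

5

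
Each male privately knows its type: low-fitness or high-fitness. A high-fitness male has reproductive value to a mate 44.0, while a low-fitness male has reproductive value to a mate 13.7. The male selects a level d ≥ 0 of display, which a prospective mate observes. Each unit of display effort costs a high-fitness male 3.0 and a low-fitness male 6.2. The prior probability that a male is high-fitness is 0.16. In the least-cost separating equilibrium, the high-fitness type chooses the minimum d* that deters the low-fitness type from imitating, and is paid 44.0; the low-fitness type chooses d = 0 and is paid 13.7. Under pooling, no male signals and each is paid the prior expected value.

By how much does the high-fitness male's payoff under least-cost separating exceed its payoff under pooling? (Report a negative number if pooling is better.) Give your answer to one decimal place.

Least-cost separating signal: d* solves 13.7 = 44.0 − 6.2·d*, so d* = (44.0 − 13.7)/6.2 ≈ 4.8871.
High-fitness type's separating payoff: 44.0 − 3.0 × d* = 44.0 − 3.0 × (44.0 − 13.7)/6.2 = 44.0 − 90.9/6.2 ≈ 29.339.
Pooling payoff: 0.16 × 44.0 + 0.84 × 13.7 = 18.548.
Difference: 29.339 − 18.548 = 10.791, i.e. 10.8 to one decimal place.
The high-fitness type prefers to separate.

10.8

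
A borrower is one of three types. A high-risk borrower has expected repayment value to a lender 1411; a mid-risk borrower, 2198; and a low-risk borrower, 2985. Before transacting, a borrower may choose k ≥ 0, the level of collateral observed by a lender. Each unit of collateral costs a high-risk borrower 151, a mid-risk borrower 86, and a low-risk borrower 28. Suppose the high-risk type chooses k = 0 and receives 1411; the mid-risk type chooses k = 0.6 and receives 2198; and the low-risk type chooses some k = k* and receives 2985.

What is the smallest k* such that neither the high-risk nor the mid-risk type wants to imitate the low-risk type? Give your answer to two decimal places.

10.42

High-risk type (on-path payoff 1411) won't mimic when 1411 ≥ 2985 − 151·k*, i.e. k* ≥ 10.42.
Mid-risk type (on-path payoff 2198 − 86×0.6 = 2146.4) won't mimic when 2146.4 ≥ 2985 − 86·k*, i.e. k* ≥ 9.75.
Both must hold, so k* = max(10.42, 9.75) = 10.42. The high-risk type's constraint binds.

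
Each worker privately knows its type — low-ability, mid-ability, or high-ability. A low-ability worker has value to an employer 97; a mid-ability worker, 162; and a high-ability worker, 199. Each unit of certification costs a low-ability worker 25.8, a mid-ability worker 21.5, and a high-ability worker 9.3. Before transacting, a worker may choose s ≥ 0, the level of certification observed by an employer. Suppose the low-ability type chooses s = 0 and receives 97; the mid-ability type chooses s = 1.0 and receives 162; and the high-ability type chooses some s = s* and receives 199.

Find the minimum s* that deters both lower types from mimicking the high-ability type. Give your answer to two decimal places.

Low-ability type (on-path payoff 97) won't mimic when 97 ≥ 199 − 25.8·s*, i.e. s* ≥ 3.95.
Mid-ability type (on-path payoff 162 − 21.5×1.0 = 140.5) won't mimic when 140.5 ≥ 199 − 21.5·s*, i.e. s* ≥ 2.72.
Both must hold, so s* = max(3.95, 2.72) = 3.95. The low-ability type's constraint binds.

3.95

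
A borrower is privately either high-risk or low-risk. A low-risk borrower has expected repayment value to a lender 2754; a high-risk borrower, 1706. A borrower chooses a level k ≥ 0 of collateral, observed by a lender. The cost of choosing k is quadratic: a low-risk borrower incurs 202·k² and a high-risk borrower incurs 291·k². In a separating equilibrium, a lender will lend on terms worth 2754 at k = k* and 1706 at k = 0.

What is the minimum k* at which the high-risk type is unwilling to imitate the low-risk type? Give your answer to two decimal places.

The high-risk type at k = 0 receives 1706; imitating at k* yields 2754 − 291·k*².
Indifference: 1706 = 2754 − 291·k*², so k*² = (2754 − 1706) / 291 ≈ 3.6014.
k* = √3.6014 ≈ 1.90.

1.90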